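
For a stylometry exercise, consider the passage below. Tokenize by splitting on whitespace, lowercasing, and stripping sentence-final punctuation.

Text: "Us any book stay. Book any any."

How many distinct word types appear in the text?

4

Distinct types: {any, book, stay, us}
V = 4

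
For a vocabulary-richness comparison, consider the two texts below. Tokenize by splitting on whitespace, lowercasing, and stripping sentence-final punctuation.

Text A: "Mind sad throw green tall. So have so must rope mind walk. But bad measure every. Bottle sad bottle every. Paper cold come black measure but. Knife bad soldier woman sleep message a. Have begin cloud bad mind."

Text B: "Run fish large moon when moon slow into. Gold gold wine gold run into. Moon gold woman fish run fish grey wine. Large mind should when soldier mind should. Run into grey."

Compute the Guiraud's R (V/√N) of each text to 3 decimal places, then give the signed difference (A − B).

A: V=27, N=38, R=4.380
B: V=14, N=32, R=2.475
Difference = 4.380 − 2.475 = 1.905

1.905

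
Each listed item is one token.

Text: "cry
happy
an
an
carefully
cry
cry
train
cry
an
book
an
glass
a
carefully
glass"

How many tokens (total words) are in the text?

Tokens: cry, happy, an, an, carefully, cry, cry, train, cry, an, book, an, glass, a, carefully, glass
N = 16

16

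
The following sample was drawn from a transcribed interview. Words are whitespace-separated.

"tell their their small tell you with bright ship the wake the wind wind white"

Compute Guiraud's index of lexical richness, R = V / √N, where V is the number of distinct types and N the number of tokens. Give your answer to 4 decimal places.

N = 15, V = 11.
√N = 3.872983
R = 11 / 3.872983 = 2.8402

2.8402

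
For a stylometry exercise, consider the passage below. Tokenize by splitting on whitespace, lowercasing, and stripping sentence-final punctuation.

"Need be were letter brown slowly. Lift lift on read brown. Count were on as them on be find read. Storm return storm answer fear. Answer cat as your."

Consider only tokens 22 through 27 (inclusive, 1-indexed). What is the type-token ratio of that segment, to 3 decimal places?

0.833

Segment tokens 22–27: return, storm, answer, fear, answer, cat
Segment N = 6, segment V = 5.
TTR = 5 / 6 = 0.833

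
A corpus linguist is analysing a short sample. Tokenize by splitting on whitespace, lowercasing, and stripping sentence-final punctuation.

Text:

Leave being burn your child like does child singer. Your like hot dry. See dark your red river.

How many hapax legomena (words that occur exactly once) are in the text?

11

Frequencies: your:3, child:2, like:2, leave:1, being:1, burn:1, does:1, singer:1, hot:1, dry:1, see:1, dark:1, red:1, river:1
Hapax (freq=1): being, burn, dark, does, dry, hot, leave, red, river, see, singer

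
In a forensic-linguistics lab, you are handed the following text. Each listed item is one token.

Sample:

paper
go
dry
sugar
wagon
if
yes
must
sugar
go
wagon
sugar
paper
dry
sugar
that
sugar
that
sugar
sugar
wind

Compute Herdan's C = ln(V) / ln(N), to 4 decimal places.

0.7563

N = 21, V = 10.
ln(V) = 2.302585, ln(N) = 3.044522
C = 2.302585 / 3.044522 = 0.7563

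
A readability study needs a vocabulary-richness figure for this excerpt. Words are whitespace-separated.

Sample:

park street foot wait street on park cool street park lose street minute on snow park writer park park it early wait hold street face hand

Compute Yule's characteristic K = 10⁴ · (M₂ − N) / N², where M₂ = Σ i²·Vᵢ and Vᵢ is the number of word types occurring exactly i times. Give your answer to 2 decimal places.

Frequencies: park:6, street:5, wait:2, on:2, foot:1, cool:1, lose:1, minute:1, snow:1, writer:1, it:1, early:1, hold:1, face:1, hand:1
N = 26. Frequency spectrum: V_1=11, V_2=2, V_5=1, V_6=1
M₂ = 1²·11 + 2²·2 + 5²·1 + 6²·1 = 80
K = 10000 × (80 − 26) / 26² = 798.82

798.82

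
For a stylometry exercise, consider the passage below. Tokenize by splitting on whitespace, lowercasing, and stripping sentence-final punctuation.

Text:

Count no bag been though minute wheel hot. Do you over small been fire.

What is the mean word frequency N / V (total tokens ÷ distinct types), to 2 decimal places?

N = 14 tokens, V = 13 types.
Mean frequency = N / V = 14 / 13 = 1.08

1.08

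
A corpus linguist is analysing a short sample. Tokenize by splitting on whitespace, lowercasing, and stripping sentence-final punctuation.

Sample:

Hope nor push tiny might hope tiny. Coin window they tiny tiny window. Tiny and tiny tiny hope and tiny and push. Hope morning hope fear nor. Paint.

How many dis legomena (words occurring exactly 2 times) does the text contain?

3

Frequencies: tiny:8, hope:5, and:3, nor:2, push:2, window:2, might:1, coin:1, they:1, morning:1, fear:1, paint:1
Words with frequency 2: nor, push, window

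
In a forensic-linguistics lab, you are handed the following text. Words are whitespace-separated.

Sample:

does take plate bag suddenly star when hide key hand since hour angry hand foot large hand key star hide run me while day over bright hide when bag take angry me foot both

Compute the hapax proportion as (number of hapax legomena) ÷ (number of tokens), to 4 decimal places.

0.3529

Frequencies: hide:3, hand:3, take:2, bag:2, star:2, when:2, key:2, angry:2, foot:2, me:2, does:1, plate:1, suddenly:1, since:1, hour:1, large:1, run:1, while:1, day:1, over:1, … (2 more, each freq 1)
Hapax count = 12; token count = 34.
Ratio = 12 / 34 = 0.3529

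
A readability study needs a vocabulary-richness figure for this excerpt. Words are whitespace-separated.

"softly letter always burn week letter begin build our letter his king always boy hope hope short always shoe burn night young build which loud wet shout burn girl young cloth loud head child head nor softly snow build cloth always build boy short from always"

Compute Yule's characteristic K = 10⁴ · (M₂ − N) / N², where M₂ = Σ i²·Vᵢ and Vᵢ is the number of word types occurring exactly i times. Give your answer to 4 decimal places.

283.5539

Frequencies: always:5, build:4, letter:3, burn:3, softly:2, boy:2, hope:2, short:2, young:2, loud:2, cloth:2, head:2, week:1, begin:1, our:1, his:1, king:1, shoe:1, night:1, which:1, … (7 more, each freq 1)
N = 46. Frequency spectrum: V_1=15, V_2=8, V_3=2, V_4=1, V_5=1
M₂ = 1²·15 + 2²·8 + 3²·2 + 4²·1 + 5²·1 = 106
K = 10000 × (106 − 46) / 46² = 283.5539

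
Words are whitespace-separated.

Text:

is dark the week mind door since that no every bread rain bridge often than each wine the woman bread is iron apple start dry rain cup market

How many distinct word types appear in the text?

24

Distinct types: {apple, bread, bridge, cup, dark, door, dry, each, every, iron, is, market, mind, no, often, rain, since, start, than, that, the, week, wine, woman}
V = 24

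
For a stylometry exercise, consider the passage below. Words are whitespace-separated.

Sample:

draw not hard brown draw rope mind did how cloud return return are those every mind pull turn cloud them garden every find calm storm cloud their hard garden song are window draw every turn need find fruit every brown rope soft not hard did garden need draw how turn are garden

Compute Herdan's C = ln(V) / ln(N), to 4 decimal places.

0.8246

N = 52, V = 26.
ln(V) = 3.258097, ln(N) = 3.951244
C = 3.258097 / 3.951244 = 0.8246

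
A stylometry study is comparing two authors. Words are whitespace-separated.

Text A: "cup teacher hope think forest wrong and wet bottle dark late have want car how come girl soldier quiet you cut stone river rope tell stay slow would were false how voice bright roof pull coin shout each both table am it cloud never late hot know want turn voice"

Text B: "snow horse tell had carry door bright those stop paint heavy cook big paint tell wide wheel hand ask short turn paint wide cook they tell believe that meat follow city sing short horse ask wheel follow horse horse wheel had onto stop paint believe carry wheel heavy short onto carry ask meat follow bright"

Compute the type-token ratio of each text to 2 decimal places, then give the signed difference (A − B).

TTR(A) = 46/50 = 0.92
TTR(B) = 27/55 = 0.49
Difference = 0.92 − 0.49 = 0.43

0.43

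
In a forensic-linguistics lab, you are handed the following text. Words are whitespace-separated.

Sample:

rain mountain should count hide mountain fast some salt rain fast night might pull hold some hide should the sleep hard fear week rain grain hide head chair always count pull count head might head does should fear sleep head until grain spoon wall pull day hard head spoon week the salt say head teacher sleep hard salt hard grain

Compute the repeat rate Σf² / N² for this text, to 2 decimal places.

Frequencies: head:6, hard:4, rain:3, should:3, count:3, hide:3, salt:3, pull:3, sleep:3, grain:3, mountain:2, fast:2, some:2, might:2, the:2, fear:2, week:2, spoon:2, night:1, hold:1, … (8 more, each freq 1)
Σf² = 166; N² = 3600
Repeat rate = 166 / 3600 = 0.05

0.05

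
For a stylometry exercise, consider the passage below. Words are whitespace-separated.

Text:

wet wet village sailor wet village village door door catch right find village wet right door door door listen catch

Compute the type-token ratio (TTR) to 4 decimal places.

0.4000

N = 20 tokens, V = 8 types.
TTR = V / N = 8 / 20 = 0.4000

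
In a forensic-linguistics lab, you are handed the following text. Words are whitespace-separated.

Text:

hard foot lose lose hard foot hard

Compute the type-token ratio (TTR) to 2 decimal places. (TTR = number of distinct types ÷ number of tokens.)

0.43

N = 7 tokens, V = 3 types.
TTR = V / N = 3 / 7 = 0.43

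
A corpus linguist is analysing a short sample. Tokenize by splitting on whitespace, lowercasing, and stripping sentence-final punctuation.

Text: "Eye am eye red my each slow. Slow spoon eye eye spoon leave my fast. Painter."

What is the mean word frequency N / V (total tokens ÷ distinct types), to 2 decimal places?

N = 16 tokens, V = 10 types.
Mean frequency = N / V = 16 / 10 = 1.60

1.60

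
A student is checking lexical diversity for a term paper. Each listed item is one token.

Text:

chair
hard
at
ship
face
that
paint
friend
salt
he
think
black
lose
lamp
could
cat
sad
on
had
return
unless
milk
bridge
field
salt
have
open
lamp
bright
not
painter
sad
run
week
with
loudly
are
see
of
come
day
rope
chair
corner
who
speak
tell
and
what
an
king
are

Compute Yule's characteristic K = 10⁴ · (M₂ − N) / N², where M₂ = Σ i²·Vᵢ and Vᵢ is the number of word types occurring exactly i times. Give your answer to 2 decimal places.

Frequencies: chair:2, salt:2, lamp:2, sad:2, are:2, hard:1, at:1, ship:1, face:1, that:1, paint:1, friend:1, he:1, think:1, black:1, lose:1, could:1, cat:1, on:1, had:1, … (27 more, each freq 1)
N = 52. Frequency spectrum: V_1=42, V_2=5
M₂ = 1²·42 + 2²·5 = 62
K = 10000 × (62 − 52) / 52² = 36.98

36.98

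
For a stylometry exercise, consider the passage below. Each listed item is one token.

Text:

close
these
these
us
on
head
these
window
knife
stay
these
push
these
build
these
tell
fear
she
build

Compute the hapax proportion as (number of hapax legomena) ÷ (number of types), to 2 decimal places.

0.85

Frequencies: these:6, build:2, close:1, us:1, on:1, head:1, window:1, knife:1, stay:1, push:1, tell:1, fear:1, she:1
Hapax count = 11; type count = 13.
Ratio = 11 / 13 = 0.85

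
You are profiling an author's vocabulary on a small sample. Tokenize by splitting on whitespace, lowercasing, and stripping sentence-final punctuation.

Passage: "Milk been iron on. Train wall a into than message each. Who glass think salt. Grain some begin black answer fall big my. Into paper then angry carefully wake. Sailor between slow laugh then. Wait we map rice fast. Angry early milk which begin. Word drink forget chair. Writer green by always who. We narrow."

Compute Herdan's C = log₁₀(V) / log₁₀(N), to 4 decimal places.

N = 55, V = 48.
log₁₀(V) = 1.681241, log₁₀(N) = 1.740363
C = 1.681241 / 1.740363 = 0.9660

0.9660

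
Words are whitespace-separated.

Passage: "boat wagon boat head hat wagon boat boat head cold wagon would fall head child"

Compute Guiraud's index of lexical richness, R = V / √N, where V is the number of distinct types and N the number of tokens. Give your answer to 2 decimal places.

2.07

N = 15, V = 8.
√N = 3.872983
R = 8 / 3.872983 = 2.07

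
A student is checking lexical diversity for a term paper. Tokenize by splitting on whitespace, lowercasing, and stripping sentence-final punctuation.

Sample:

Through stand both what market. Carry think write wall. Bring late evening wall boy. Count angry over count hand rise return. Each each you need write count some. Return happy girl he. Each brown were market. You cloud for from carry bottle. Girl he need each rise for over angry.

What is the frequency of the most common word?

4

Frequencies: each:4, count:3, market:2, carry:2, write:2, wall:2, angry:2, over:2, rise:2, return:2, you:2, need:2, girl:2, he:2, for:2, through:1, stand:1, both:1, what:1, think:1, … (12 more, each freq 1)
Most common: 'each' with frequency 4.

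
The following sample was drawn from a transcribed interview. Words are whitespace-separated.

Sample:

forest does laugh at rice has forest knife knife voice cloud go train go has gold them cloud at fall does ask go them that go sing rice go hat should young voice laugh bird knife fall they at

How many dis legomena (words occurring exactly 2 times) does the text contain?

9

Frequencies: go:5, at:3, knife:3, forest:2, does:2, laugh:2, rice:2, has:2, voice:2, cloud:2, them:2, fall:2, train:1, gold:1, ask:1, that:1, sing:1, hat:1, should:1, young:1, … (2 more, each freq 1)
Words with frequency 2: cloud, does, fall, forest, has, laugh, rice, them, voice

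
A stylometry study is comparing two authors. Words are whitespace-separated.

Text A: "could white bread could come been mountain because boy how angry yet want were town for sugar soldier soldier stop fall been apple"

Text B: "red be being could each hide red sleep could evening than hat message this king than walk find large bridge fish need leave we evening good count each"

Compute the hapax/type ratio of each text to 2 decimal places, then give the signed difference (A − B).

A: hapax=17, V=20, ratio=0.85
B: hapax=18, V=23, ratio=0.78
Difference = 0.85 − 0.78 = 0.07

0.07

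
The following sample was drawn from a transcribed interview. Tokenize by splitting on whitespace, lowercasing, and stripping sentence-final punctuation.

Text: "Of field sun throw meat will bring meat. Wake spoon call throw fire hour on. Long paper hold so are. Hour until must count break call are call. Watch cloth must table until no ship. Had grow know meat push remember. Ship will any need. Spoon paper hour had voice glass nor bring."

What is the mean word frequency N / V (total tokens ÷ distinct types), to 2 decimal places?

N = 53 tokens, V = 37 types.
Mean frequency = N / V = 53 / 37 = 1.43

1.43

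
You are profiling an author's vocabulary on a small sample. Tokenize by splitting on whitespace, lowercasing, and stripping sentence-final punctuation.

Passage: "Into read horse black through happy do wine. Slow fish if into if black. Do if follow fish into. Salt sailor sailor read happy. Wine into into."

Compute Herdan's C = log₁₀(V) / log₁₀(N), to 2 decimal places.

0.80

N = 27, V = 14.
log₁₀(V) = 1.146128, log₁₀(N) = 1.431364
C = 1.146128 / 1.431364 = 0.80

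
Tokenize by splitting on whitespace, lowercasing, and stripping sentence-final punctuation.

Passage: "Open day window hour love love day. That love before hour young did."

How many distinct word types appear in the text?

Distinct types: {before, day, did, hour, love, open, that, window, young}
V = 9

9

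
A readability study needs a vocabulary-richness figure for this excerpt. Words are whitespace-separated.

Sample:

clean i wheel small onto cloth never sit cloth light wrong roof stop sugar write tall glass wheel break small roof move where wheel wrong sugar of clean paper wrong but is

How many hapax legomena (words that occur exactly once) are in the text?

16

Frequencies: wheel:3, wrong:3, clean:2, small:2, cloth:2, roof:2, sugar:2, i:1, onto:1, never:1, sit:1, light:1, stop:1, write:1, tall:1, glass:1, break:1, move:1, where:1, of:1, … (3 more, each freq 1)
Hapax (freq=1): break, but, glass, i, is, light, move, never, of, onto, paper, sit, stop, tall, where, write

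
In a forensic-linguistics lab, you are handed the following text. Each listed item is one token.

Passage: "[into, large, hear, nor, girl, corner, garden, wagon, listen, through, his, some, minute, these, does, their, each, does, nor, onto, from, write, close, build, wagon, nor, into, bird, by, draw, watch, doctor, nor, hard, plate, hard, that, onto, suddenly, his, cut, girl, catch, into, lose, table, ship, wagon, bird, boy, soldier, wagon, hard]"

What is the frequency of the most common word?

Frequencies: nor:4, wagon:4, into:3, hard:3, girl:2, his:2, does:2, onto:2, bird:2, large:1, hear:1, corner:1, garden:1, listen:1, through:1, some:1, minute:1, these:1, their:1, each:1, … (18 more, each freq 1)
Most common: 'nor' with frequency 4.

4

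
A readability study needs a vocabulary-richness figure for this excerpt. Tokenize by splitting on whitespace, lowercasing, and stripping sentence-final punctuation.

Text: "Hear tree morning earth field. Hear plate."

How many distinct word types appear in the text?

Distinct types: {earth, field, hear, morning, plate, tree}
V = 6

6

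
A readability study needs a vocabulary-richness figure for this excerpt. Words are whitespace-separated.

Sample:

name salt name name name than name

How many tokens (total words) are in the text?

7

Tokens: name, salt, name, name, name, than, name
N = 7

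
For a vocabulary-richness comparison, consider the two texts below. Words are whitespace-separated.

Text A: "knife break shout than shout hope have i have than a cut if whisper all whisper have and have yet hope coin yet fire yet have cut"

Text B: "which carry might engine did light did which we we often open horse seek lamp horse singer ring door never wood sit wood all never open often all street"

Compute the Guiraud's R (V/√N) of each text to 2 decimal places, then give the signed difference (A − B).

A: V=16, N=27, R=3.08
B: V=20, N=29, R=3.71
Difference = 3.08 − 3.71 = -0.63

-0.63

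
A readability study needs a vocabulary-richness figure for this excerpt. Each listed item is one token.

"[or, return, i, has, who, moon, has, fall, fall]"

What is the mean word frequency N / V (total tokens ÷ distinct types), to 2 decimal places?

N = 9 tokens, V = 7 types.
Mean frequency = N / V = 9 / 7 = 1.29

1.29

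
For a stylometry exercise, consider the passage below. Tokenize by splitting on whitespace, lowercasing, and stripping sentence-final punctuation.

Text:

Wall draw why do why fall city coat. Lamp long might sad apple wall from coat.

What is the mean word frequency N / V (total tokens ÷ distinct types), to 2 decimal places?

1.23

N = 16 tokens, V = 13 types.
Mean frequency = N / V = 16 / 13 = 1.23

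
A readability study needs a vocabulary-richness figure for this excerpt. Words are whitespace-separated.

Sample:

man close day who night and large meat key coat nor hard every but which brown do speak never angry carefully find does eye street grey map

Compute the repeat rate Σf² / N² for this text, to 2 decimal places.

0.04

Frequencies: man:1, close:1, day:1, who:1, night:1, and:1, large:1, meat:1, key:1, coat:1, nor:1, hard:1, every:1, but:1, which:1, brown:1, do:1, speak:1, never:1, angry:1, … (7 more, each freq 1)
Σf² = 27; N² = 729
Repeat rate = 27 / 729 = 0.04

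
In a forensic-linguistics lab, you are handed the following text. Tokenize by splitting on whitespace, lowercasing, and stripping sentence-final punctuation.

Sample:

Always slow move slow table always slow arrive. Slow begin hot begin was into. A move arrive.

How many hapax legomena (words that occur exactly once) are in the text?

Frequencies: slow:4, always:2, move:2, arrive:2, begin:2, table:1, hot:1, was:1, into:1, a:1
Hapax (freq=1): a, hot, into, table, was

5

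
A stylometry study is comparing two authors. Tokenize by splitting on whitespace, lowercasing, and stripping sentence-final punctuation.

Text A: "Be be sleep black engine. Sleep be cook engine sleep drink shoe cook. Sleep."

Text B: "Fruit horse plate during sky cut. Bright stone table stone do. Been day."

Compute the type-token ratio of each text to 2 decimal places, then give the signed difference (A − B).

-0.42

TTR(A) = 7/14 = 0.50
TTR(B) = 12/13 = 0.92
Difference = 0.50 − 0.92 = -0.42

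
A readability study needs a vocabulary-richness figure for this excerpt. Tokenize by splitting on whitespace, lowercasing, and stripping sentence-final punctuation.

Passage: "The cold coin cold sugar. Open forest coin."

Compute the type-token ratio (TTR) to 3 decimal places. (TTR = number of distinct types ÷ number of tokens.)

N = 8 tokens, V = 6 types.
TTR = V / N = 6 / 8 = 0.750

0.750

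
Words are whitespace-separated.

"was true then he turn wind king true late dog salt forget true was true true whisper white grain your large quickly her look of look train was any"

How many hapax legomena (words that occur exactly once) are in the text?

Frequencies: true:5, was:3, look:2, then:1, he:1, turn:1, wind:1, king:1, late:1, dog:1, salt:1, forget:1, whisper:1, white:1, grain:1, your:1, large:1, quickly:1, her:1, of:1, … (2 more, each freq 1)
Hapax (freq=1): any, dog, forget, grain, he, her, king, large, late, of, quickly, salt, then, train, turn, whisper, white, wind, your

19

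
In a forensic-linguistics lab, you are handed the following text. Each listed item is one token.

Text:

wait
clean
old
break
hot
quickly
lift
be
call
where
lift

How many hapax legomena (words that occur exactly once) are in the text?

Frequencies: lift:2, wait:1, clean:1, old:1, break:1, hot:1, quickly:1, be:1, call:1, where:1
Hapax (freq=1): be, break, call, clean, hot, old, quickly, wait, where

9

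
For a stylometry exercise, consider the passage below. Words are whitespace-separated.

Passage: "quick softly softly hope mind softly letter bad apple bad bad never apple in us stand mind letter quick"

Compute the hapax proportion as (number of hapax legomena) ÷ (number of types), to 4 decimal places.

Frequencies: softly:3, bad:3, quick:2, mind:2, letter:2, apple:2, hope:1, never:1, in:1, us:1, stand:1
Hapax count = 5; type count = 11.
Ratio = 5 / 11 = 0.4545

0.4545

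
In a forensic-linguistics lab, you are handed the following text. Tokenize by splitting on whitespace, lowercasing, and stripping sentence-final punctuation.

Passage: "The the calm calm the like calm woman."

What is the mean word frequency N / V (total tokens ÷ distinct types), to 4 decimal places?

2.0000

N = 8 tokens, V = 4 types.
Mean frequency = N / V = 8 / 4 = 2.0000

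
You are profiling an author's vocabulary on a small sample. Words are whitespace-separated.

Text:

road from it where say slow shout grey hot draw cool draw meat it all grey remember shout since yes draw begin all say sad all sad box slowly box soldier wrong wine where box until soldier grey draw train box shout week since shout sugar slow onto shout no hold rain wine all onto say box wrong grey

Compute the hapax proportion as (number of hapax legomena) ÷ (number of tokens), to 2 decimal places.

Frequencies: shout:5, box:5, grey:4, draw:4, all:4, say:3, it:2, where:2, slow:2, since:2, sad:2, soldier:2, wrong:2, wine:2, onto:2, road:1, from:1, hot:1, cool:1, meat:1, … (11 more, each freq 1)
Hapax count = 16; token count = 59.
Ratio = 16 / 59 = 0.27

0.27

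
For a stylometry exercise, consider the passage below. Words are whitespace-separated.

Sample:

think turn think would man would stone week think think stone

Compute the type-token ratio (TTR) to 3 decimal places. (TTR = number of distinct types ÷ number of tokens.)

N = 11 tokens, V = 6 types.
TTR = V / N = 6 / 11 = 0.545

0.545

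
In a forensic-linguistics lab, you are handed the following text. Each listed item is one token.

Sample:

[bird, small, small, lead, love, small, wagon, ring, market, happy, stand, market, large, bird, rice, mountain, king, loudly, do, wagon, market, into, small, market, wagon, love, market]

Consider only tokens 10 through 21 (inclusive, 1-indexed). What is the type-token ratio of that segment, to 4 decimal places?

Segment tokens 10–21: happy, stand, market, large, bird, rice, mountain, king, loudly, do, wagon, market
Segment N = 12, segment V = 11.
TTR = 11 / 12 = 0.9167

0.9167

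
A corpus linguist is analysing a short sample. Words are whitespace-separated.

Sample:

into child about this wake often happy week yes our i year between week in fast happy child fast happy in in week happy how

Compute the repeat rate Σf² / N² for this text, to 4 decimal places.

0.0848

Frequencies: happy:4, week:3, in:3, child:2, fast:2, into:1, about:1, this:1, wake:1, often:1, yes:1, our:1, i:1, year:1, between:1, how:1
Σf² = 53; N² = 625
Repeat rate = 53 / 625 = 0.0848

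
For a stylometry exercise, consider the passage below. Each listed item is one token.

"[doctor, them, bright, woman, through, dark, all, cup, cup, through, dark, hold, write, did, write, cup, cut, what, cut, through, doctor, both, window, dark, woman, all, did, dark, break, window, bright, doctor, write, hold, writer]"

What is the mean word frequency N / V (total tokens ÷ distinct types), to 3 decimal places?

2.059

N = 35 tokens, V = 17 types.
Mean frequency = N / V = 35 / 17 = 2.059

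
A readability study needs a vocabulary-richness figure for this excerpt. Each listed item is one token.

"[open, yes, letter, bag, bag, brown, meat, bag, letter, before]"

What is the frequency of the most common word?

3

Frequencies: bag:3, letter:2, open:1, yes:1, brown:1, meat:1, before:1
Most common: 'bag' with frequency 3.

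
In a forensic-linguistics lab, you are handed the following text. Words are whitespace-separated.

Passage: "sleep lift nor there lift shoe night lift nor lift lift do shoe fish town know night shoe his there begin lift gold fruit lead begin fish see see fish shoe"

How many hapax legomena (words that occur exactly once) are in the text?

8

Frequencies: lift:6, shoe:4, fish:3, nor:2, there:2, night:2, begin:2, see:2, sleep:1, do:1, town:1, know:1, his:1, gold:1, fruit:1, lead:1
Hapax (freq=1): do, fruit, gold, his, know, lead, sleep, town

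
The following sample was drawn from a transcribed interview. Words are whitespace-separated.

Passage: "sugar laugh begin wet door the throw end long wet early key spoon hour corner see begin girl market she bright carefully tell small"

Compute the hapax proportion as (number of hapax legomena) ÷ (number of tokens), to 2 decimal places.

Frequencies: begin:2, wet:2, sugar:1, laugh:1, door:1, the:1, throw:1, end:1, long:1, early:1, key:1, spoon:1, hour:1, corner:1, see:1, girl:1, market:1, she:1, bright:1, carefully:1, … (2 more, each freq 1)
Hapax count = 20; token count = 24.
Ratio = 20 / 24 = 0.83

0.83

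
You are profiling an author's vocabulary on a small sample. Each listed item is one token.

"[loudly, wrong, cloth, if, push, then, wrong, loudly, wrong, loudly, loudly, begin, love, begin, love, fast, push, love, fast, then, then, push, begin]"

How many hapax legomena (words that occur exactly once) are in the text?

2

Frequencies: loudly:4, wrong:3, push:3, then:3, begin:3, love:3, fast:2, cloth:1, if:1
Hapax (freq=1): cloth, if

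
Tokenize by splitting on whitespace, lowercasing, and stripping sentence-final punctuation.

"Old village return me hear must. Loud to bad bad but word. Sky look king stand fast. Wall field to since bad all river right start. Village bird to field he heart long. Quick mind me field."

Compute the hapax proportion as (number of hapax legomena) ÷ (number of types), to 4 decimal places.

Frequencies: to:3, bad:3, field:3, village:2, me:2, old:1, return:1, hear:1, must:1, loud:1, but:1, word:1, sky:1, look:1, king:1, stand:1, fast:1, wall:1, since:1, all:1, … (9 more, each freq 1)
Hapax count = 24; type count = 29.
Ratio = 24 / 29 = 0.8276

0.8276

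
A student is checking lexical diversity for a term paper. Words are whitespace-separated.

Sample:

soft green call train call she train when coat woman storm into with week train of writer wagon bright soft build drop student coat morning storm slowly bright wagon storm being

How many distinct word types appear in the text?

Distinct types: {being, bright, build, call, coat, drop, green, into, morning, of, she, slowly, soft, storm, student, train, wagon, week, when, with, woman, writer}
V = 22

22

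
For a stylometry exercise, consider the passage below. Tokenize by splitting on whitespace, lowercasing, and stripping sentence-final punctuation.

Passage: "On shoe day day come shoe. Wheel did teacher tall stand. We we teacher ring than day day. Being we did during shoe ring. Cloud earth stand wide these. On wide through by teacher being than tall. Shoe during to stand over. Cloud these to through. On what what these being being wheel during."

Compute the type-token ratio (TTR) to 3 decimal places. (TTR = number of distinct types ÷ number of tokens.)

N = 54 tokens, V = 23 types.
TTR = V / N = 23 / 54 = 0.426

0.426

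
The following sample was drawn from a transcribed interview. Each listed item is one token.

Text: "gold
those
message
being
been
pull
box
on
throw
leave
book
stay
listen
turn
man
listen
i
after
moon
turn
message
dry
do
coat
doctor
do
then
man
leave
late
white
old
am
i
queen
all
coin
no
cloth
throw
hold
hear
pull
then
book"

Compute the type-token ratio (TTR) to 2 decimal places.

0.76

N = 45 tokens, V = 34 types.
TTR = V / N = 34 / 45 = 0.76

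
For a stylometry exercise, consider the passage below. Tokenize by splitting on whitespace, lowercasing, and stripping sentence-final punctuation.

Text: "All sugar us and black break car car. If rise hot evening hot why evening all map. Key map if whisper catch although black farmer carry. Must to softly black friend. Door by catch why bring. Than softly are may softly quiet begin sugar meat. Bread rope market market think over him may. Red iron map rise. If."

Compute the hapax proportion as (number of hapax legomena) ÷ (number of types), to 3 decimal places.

0.650

Frequencies: black:3, if:3, map:3, softly:3, all:2, sugar:2, car:2, rise:2, hot:2, evening:2, why:2, catch:2, may:2, market:2, us:1, and:1, break:1, key:1, whisper:1, although:1, … (20 more, each freq 1)
Hapax count = 26; type count = 40.
Ratio = 26 / 40 = 0.650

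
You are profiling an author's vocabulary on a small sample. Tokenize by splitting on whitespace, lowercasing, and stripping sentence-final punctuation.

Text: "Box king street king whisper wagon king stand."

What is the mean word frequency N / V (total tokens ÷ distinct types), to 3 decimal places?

1.333

N = 8 tokens, V = 6 types.
Mean frequency = N / V = 8 / 6 = 1.333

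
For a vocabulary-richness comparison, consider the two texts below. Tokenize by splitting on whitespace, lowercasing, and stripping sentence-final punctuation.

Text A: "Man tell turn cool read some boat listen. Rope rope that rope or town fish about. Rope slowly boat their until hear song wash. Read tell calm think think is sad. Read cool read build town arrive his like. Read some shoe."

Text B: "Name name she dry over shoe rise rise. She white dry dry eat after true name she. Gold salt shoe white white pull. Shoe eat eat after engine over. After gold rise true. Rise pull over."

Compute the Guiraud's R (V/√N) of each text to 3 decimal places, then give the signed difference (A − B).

A: V=29, N=42, R=4.475
B: V=14, N=36, R=2.333
Difference = 4.475 − 2.333 = 2.142

2.142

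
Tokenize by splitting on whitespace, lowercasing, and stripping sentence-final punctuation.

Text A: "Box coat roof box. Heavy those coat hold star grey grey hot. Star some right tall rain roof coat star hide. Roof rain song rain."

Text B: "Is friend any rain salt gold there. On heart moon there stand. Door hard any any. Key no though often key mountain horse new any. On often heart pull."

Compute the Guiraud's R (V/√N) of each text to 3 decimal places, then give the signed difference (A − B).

-0.900

A: V=15, N=25, R=3.000
B: V=21, N=29, R=3.900
Difference = 3.000 − 3.900 = -0.900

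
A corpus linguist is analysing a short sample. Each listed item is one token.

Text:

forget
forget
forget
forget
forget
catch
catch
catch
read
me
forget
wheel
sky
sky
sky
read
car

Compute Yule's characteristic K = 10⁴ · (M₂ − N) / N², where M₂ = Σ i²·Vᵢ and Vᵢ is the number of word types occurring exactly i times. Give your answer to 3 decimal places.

1522.491

Frequencies: forget:6, catch:3, sky:3, read:2, me:1, wheel:1, car:1
N = 17. Frequency spectrum: V_1=3, V_2=1, V_3=2, V_6=1
M₂ = 1²·3 + 2²·1 + 3²·2 + 6²·1 = 61
K = 10000 × (61 − 17) / 17² = 1522.491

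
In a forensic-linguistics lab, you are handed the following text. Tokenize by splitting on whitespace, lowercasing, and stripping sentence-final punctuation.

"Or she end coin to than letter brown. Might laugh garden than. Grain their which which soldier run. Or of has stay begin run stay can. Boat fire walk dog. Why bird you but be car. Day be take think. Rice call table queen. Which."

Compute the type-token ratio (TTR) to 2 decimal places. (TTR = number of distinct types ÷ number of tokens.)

N = 45 tokens, V = 38 types.
TTR = V / N = 38 / 45 = 0.84

0.84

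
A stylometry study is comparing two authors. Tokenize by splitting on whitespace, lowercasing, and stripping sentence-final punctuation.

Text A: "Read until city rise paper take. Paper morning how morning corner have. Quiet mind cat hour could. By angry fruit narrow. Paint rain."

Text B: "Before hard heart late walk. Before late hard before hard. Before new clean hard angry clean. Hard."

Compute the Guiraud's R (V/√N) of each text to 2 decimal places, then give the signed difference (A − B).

2.44

A: V=21, N=23, R=4.38
B: V=8, N=17, R=1.94
Difference = 4.38 − 1.94 = 2.44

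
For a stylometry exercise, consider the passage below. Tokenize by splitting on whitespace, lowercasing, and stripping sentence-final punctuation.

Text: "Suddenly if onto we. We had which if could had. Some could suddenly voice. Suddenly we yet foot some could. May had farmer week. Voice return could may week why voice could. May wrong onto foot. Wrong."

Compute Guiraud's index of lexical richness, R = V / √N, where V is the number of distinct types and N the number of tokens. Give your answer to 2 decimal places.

N = 37, V = 17.
√N = 6.082763
R = 17 / 6.082763 = 2.79

2.79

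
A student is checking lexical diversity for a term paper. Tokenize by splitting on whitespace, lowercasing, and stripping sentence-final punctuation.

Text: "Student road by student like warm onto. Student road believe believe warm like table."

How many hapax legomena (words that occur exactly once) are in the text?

Frequencies: student:3, road:2, like:2, warm:2, believe:2, by:1, onto:1, table:1
Hapax (freq=1): by, onto, table

3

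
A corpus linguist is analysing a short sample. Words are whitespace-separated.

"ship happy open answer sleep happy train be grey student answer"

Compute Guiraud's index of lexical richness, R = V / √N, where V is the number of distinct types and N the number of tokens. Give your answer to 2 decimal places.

2.71

N = 11, V = 9.
√N = 3.316625
R = 9 / 3.316625 = 2.71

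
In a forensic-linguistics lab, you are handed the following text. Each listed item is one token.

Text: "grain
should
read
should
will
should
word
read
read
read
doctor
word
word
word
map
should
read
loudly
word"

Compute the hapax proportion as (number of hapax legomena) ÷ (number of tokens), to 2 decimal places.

0.26

Frequencies: read:5, word:5, should:4, grain:1, will:1, doctor:1, map:1, loudly:1
Hapax count = 5; token count = 19.
Ratio = 5 / 19 = 0.26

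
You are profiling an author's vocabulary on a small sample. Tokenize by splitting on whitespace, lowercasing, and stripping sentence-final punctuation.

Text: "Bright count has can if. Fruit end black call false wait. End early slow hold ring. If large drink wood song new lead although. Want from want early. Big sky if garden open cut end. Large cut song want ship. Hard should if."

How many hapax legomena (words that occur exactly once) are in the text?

Frequencies: if:4, end:3, want:3, early:2, large:2, song:2, cut:2, bright:1, count:1, has:1, can:1, fruit:1, black:1, call:1, false:1, wait:1, slow:1, hold:1, ring:1, drink:1, … (12 more, each freq 1)
Hapax (freq=1): although, big, black, bright, call, can, count, drink, false, from, fruit, garden, hard, has, hold, lead, new, open, ring, ship, should, sky, slow, wait, wood

25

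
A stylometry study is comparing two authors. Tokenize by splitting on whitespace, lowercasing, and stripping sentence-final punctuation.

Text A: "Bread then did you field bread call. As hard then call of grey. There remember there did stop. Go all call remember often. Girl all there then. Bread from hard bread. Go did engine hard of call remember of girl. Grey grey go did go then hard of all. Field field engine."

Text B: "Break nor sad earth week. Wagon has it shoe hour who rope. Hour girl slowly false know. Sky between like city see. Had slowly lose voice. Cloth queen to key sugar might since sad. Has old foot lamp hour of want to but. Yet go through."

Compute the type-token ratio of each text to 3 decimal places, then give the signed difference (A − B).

-0.505

TTR(A) = 19/52 = 0.365
TTR(B) = 40/46 = 0.870
Difference = 0.365 − 0.870 = -0.505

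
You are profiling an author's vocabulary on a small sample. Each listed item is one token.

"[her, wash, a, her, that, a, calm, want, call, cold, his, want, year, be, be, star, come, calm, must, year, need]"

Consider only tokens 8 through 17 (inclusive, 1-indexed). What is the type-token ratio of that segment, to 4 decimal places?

0.8000

Segment tokens 8–17: want, call, cold, his, want, year, be, be, star, come
Segment N = 10, segment V = 8.
TTR = 8 / 10 = 0.8000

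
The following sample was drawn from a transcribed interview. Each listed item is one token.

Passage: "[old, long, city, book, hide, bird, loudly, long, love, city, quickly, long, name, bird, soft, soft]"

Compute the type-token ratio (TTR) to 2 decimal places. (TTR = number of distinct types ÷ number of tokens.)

0.69

N = 16 tokens, V = 11 types.
TTR = V / N = 11 / 16 = 0.69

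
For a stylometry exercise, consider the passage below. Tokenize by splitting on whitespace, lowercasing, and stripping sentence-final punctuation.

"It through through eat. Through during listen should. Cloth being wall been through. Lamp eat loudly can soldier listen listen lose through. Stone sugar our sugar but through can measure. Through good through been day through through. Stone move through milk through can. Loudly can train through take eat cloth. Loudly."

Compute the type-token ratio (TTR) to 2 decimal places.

0.51

N = 51 tokens, V = 26 types.
TTR = V / N = 26 / 51 = 0.51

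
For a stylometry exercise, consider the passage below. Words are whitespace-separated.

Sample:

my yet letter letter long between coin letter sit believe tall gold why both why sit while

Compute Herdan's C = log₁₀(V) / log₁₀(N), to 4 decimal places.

N = 17, V = 13.
log₁₀(V) = 1.113943, log₁₀(N) = 1.230449
C = 1.113943 / 1.230449 = 0.9053

0.9053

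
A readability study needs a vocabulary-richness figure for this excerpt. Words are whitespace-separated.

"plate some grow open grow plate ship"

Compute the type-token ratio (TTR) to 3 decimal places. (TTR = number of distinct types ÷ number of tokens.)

0.714

N = 7 tokens, V = 5 types.
TTR = V / N = 5 / 7 = 0.714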